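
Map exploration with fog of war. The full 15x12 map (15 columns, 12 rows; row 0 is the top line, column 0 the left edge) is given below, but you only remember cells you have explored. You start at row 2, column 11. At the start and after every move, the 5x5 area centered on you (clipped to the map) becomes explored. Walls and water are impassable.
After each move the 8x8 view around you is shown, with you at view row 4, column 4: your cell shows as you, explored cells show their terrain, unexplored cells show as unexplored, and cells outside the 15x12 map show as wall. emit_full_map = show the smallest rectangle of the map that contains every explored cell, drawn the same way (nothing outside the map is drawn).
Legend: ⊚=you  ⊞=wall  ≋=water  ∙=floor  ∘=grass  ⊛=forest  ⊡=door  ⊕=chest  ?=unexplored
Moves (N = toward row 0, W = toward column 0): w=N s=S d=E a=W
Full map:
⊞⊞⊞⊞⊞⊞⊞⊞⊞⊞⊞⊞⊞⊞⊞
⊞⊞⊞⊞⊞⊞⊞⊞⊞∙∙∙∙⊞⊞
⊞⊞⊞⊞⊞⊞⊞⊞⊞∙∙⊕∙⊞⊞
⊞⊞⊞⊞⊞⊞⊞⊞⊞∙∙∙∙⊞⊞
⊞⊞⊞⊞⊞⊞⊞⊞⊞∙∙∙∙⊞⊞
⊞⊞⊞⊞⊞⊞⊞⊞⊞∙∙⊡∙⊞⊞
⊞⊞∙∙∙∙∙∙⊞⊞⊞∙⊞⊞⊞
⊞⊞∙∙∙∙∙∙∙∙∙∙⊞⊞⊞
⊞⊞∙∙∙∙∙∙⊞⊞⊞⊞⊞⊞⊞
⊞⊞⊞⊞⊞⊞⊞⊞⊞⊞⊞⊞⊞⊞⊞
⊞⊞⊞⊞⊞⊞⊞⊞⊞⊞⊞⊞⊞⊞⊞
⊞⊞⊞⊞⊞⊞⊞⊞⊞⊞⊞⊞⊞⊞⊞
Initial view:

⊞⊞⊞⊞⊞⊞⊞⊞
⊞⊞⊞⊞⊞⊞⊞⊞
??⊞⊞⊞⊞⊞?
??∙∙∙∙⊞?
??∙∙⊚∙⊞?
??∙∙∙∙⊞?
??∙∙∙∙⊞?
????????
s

⊞⊞⊞⊞⊞⊞⊞⊞
??⊞⊞⊞⊞⊞?
??∙∙∙∙⊞?
??∙∙⊕∙⊞?
??∙∙⊚∙⊞?
??∙∙∙∙⊞?
??∙∙⊡∙⊞?
????????

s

??⊞⊞⊞⊞⊞?
??∙∙∙∙⊞?
??∙∙⊕∙⊞?
??∙∙∙∙⊞?
??∙∙⊚∙⊞?
??∙∙⊡∙⊞?
??⊞⊞∙⊞⊞?
????????

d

?⊞⊞⊞⊞⊞?⊞
?∙∙∙∙⊞?⊞
?∙∙⊕∙⊞⊞⊞
?∙∙∙∙⊞⊞⊞
?∙∙∙⊚⊞⊞⊞
?∙∙⊡∙⊞⊞⊞
?⊞⊞∙⊞⊞⊞⊞
???????⊞

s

?∙∙∙∙⊞?⊞
?∙∙⊕∙⊞⊞⊞
?∙∙∙∙⊞⊞⊞
?∙∙∙∙⊞⊞⊞
?∙∙⊡⊚⊞⊞⊞
?⊞⊞∙⊞⊞⊞⊞
??∙∙⊞⊞⊞⊞
???????⊞

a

??∙∙∙∙⊞?
??∙∙⊕∙⊞⊞
??∙∙∙∙⊞⊞
??∙∙∙∙⊞⊞
??∙∙⊚∙⊞⊞
??⊞⊞∙⊞⊞⊞
??∙∙∙⊞⊞⊞
????????

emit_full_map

⊞⊞⊞⊞⊞?
∙∙∙∙⊞?
∙∙⊕∙⊞⊞
∙∙∙∙⊞⊞
∙∙∙∙⊞⊞
∙∙⊚∙⊞⊞
⊞⊞∙⊞⊞⊞
∙∙∙⊞⊞⊞

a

???∙∙∙∙⊞
???∙∙⊕∙⊞
??⊞∙∙∙∙⊞
??⊞∙∙∙∙⊞
??⊞∙⊚⊡∙⊞
??⊞⊞⊞∙⊞⊞
??∙∙∙∙⊞⊞
????????

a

????∙∙∙∙
????∙∙⊕∙
??⊞⊞∙∙∙∙
??⊞⊞∙∙∙∙
??⊞⊞⊚∙⊡∙
??∙⊞⊞⊞∙⊞
??∙∙∙∙∙⊞
????????

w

????⊞⊞⊞⊞
????∙∙∙∙
??⊞⊞∙∙⊕∙
??⊞⊞∙∙∙∙
??⊞⊞⊚∙∙∙
??⊞⊞∙∙⊡∙
??∙⊞⊞⊞∙⊞
??∙∙∙∙∙⊞

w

⊞⊞⊞⊞⊞⊞⊞⊞
????⊞⊞⊞⊞
??⊞⊞∙∙∙∙
??⊞⊞∙∙⊕∙
??⊞⊞⊚∙∙∙
??⊞⊞∙∙∙∙
??⊞⊞∙∙⊡∙
??∙⊞⊞⊞∙⊞

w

⊞⊞⊞⊞⊞⊞⊞⊞
⊞⊞⊞⊞⊞⊞⊞⊞
??⊞⊞⊞⊞⊞⊞
??⊞⊞∙∙∙∙
??⊞⊞⊚∙⊕∙
??⊞⊞∙∙∙∙
??⊞⊞∙∙∙∙
??⊞⊞∙∙⊡∙

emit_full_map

⊞⊞⊞⊞⊞⊞⊞?
⊞⊞∙∙∙∙⊞?
⊞⊞⊚∙⊕∙⊞⊞
⊞⊞∙∙∙∙⊞⊞
⊞⊞∙∙∙∙⊞⊞
⊞⊞∙∙⊡∙⊞⊞
∙⊞⊞⊞∙⊞⊞⊞
∙∙∙∙∙⊞⊞⊞

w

⊞⊞⊞⊞⊞⊞⊞⊞
⊞⊞⊞⊞⊞⊞⊞⊞
⊞⊞⊞⊞⊞⊞⊞⊞
??⊞⊞⊞⊞⊞⊞
??⊞⊞⊚∙∙∙
??⊞⊞∙∙⊕∙
??⊞⊞∙∙∙∙
??⊞⊞∙∙∙∙

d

⊞⊞⊞⊞⊞⊞⊞⊞
⊞⊞⊞⊞⊞⊞⊞⊞
⊞⊞⊞⊞⊞⊞⊞⊞
?⊞⊞⊞⊞⊞⊞⊞
?⊞⊞∙⊚∙∙⊞
?⊞⊞∙∙⊕∙⊞
?⊞⊞∙∙∙∙⊞
?⊞⊞∙∙∙∙⊞

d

⊞⊞⊞⊞⊞⊞⊞⊞
⊞⊞⊞⊞⊞⊞⊞⊞
⊞⊞⊞⊞⊞⊞⊞⊞
⊞⊞⊞⊞⊞⊞⊞?
⊞⊞∙∙⊚∙⊞?
⊞⊞∙∙⊕∙⊞⊞
⊞⊞∙∙∙∙⊞⊞
⊞⊞∙∙∙∙⊞⊞

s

⊞⊞⊞⊞⊞⊞⊞⊞
⊞⊞⊞⊞⊞⊞⊞⊞
⊞⊞⊞⊞⊞⊞⊞?
⊞⊞∙∙∙∙⊞?
⊞⊞∙∙⊚∙⊞⊞
⊞⊞∙∙∙∙⊞⊞
⊞⊞∙∙∙∙⊞⊞
⊞⊞∙∙⊡∙⊞⊞

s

⊞⊞⊞⊞⊞⊞⊞⊞
⊞⊞⊞⊞⊞⊞⊞?
⊞⊞∙∙∙∙⊞?
⊞⊞∙∙⊕∙⊞⊞
⊞⊞∙∙⊚∙⊞⊞
⊞⊞∙∙∙∙⊞⊞
⊞⊞∙∙⊡∙⊞⊞
∙⊞⊞⊞∙⊞⊞⊞

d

⊞⊞⊞⊞⊞⊞⊞⊞
⊞⊞⊞⊞⊞⊞?⊞
⊞∙∙∙∙⊞⊞⊞
⊞∙∙⊕∙⊞⊞⊞
⊞∙∙∙⊚⊞⊞⊞
⊞∙∙∙∙⊞⊞⊞
⊞∙∙⊡∙⊞⊞⊞
⊞⊞⊞∙⊞⊞⊞⊞

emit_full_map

⊞⊞⊞⊞⊞⊞⊞?
⊞⊞∙∙∙∙⊞⊞
⊞⊞∙∙⊕∙⊞⊞
⊞⊞∙∙∙⊚⊞⊞
⊞⊞∙∙∙∙⊞⊞
⊞⊞∙∙⊡∙⊞⊞
∙⊞⊞⊞∙⊞⊞⊞
∙∙∙∙∙⊞⊞⊞


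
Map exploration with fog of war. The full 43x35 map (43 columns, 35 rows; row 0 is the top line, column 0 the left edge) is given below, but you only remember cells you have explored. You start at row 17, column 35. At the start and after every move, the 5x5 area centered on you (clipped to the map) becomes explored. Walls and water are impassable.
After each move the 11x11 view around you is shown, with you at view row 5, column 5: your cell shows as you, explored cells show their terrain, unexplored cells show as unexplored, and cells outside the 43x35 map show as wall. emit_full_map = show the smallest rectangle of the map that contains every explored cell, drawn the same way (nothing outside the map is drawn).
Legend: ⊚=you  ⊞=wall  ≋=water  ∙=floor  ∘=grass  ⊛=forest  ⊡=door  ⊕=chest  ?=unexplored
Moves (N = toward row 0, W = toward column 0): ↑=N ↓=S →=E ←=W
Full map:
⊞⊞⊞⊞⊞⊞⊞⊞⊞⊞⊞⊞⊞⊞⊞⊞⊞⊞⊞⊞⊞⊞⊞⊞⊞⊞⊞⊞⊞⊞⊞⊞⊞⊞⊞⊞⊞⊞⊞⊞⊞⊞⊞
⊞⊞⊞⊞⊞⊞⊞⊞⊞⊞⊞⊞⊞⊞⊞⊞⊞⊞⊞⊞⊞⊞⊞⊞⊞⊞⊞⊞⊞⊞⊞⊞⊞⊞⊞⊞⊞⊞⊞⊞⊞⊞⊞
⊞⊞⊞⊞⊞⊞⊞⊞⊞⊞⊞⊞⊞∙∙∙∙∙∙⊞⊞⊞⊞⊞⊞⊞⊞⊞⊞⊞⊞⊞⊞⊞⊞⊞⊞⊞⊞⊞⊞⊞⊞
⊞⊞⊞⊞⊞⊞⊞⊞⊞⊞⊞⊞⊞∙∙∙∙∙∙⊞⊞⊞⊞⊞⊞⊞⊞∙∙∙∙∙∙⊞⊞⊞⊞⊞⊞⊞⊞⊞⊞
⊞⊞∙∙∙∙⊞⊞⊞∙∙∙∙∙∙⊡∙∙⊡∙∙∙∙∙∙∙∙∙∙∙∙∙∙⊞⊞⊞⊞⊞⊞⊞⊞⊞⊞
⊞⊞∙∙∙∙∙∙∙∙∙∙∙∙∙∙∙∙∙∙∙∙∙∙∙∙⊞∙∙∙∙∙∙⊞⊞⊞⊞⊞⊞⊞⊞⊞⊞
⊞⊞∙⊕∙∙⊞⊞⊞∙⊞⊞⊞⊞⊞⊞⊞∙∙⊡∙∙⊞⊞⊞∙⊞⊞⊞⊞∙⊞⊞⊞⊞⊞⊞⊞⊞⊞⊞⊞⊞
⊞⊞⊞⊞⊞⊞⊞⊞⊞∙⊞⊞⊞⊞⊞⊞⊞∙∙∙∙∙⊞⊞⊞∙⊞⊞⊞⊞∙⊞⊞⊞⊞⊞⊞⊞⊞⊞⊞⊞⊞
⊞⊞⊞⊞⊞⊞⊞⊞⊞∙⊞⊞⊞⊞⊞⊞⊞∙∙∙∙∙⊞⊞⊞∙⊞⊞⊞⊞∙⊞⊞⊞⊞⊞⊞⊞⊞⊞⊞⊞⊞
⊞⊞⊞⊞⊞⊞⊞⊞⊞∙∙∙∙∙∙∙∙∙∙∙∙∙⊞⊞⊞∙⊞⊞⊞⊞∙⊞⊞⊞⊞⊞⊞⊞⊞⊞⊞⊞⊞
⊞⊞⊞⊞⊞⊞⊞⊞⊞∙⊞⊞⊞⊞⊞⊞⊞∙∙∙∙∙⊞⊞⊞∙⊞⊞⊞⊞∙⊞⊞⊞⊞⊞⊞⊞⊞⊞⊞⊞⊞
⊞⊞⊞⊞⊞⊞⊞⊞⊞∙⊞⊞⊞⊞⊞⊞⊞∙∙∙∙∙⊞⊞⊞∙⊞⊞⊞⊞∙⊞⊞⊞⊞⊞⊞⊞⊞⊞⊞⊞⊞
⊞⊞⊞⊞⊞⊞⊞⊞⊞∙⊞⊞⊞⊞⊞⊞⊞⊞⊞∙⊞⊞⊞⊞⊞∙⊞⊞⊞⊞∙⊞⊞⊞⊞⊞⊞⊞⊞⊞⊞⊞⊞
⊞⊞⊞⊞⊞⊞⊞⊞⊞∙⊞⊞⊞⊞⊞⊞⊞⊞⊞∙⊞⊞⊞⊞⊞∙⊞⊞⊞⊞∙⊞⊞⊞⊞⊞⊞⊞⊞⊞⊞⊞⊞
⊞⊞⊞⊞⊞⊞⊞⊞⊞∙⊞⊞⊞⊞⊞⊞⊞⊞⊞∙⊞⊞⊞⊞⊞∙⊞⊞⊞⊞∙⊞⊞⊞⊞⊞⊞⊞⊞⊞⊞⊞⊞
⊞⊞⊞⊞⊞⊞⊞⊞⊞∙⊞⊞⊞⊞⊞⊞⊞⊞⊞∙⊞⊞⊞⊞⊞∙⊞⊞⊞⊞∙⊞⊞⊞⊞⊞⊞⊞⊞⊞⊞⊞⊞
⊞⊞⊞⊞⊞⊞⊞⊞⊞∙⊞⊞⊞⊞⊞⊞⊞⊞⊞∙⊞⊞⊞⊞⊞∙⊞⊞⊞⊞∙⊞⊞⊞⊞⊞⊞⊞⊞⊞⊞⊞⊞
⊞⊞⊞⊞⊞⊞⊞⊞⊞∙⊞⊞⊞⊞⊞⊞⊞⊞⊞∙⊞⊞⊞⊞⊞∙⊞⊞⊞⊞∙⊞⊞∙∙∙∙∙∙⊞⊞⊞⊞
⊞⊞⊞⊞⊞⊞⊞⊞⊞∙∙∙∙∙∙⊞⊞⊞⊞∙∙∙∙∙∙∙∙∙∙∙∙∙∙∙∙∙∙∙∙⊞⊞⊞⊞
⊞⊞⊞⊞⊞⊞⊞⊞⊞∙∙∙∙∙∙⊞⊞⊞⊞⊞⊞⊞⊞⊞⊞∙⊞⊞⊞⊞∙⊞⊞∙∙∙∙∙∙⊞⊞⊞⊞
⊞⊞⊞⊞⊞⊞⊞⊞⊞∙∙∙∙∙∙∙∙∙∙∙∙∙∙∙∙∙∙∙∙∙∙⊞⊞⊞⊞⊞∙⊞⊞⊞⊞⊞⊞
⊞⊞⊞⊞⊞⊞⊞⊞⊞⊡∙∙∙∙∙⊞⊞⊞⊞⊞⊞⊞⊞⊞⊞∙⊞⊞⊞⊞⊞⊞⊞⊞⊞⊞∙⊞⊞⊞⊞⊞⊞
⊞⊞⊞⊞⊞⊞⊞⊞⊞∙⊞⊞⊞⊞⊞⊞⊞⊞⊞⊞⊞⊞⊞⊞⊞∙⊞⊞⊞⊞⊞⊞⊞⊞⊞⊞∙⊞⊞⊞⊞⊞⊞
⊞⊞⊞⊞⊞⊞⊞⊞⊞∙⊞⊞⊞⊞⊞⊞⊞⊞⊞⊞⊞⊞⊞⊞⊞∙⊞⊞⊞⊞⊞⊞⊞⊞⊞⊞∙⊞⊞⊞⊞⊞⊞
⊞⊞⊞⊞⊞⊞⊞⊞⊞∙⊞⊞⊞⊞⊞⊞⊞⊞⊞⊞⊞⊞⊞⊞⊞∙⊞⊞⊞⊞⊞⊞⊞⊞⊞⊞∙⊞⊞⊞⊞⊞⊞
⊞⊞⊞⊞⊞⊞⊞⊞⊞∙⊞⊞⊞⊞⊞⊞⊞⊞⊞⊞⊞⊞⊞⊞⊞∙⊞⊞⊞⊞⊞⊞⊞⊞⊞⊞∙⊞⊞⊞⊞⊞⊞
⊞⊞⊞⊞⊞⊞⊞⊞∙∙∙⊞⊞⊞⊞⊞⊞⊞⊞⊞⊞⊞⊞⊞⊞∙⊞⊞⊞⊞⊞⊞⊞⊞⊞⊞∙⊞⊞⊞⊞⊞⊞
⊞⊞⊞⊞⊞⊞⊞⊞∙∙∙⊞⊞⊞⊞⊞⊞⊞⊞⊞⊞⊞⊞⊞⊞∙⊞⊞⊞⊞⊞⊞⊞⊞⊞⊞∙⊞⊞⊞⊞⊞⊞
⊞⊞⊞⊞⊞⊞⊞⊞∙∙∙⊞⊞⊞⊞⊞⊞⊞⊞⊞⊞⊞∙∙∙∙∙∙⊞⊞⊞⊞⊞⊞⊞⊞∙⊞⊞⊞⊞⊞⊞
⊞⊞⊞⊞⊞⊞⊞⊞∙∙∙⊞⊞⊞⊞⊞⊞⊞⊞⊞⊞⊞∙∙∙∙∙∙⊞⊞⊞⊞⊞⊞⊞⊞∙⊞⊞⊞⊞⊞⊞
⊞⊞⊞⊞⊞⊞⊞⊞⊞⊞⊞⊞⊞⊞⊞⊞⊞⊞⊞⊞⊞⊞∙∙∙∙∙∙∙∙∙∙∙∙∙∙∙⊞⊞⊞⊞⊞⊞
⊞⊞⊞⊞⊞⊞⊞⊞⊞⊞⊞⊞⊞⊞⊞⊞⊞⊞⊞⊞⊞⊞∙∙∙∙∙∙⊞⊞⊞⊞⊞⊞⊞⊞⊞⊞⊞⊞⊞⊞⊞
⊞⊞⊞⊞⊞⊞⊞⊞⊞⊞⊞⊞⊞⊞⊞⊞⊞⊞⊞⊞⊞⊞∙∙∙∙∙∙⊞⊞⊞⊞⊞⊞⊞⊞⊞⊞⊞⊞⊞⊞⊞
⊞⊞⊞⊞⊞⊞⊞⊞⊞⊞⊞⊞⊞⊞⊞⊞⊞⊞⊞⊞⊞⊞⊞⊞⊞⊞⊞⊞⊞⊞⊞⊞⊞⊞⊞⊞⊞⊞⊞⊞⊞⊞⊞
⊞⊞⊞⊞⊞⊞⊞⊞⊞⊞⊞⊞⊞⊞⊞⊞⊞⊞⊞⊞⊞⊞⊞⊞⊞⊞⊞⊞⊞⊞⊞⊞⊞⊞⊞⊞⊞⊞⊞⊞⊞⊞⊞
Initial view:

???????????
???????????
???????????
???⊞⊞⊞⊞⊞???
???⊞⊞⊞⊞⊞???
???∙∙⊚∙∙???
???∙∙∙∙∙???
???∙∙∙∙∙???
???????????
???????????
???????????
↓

???????????
???????????
???⊞⊞⊞⊞⊞???
???⊞⊞⊞⊞⊞???
???∙∙∙∙∙???
???∙∙⊚∙∙???
???∙∙∙∙∙???
???⊞⊞⊞∙⊞???
???????????
???????????
???????????

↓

???????????
???⊞⊞⊞⊞⊞???
???⊞⊞⊞⊞⊞???
???∙∙∙∙∙???
???∙∙∙∙∙???
???∙∙⊚∙∙???
???⊞⊞⊞∙⊞???
???⊞⊞⊞∙⊞???
???????????
???????????
???????????

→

???????????
??⊞⊞⊞⊞⊞????
??⊞⊞⊞⊞⊞????
??∙∙∙∙∙∙???
??∙∙∙∙∙∙???
??∙∙∙⊚∙∙???
??⊞⊞⊞∙⊞⊞???
??⊞⊞⊞∙⊞⊞???
???????????
???????????
???????????

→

???????????
?⊞⊞⊞⊞⊞?????
?⊞⊞⊞⊞⊞?????
?∙∙∙∙∙∙⊞???
?∙∙∙∙∙∙⊞???
?∙∙∙∙⊚∙⊞???
?⊞⊞⊞∙⊞⊞⊞???
?⊞⊞⊞∙⊞⊞⊞???
???????????
???????????
???????????

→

??????????⊞
⊞⊞⊞⊞⊞?????⊞
⊞⊞⊞⊞⊞?????⊞
∙∙∙∙∙∙⊞⊞??⊞
∙∙∙∙∙∙⊞⊞??⊞
∙∙∙∙∙⊚⊞⊞??⊞
⊞⊞⊞∙⊞⊞⊞⊞??⊞
⊞⊞⊞∙⊞⊞⊞⊞??⊞
??????????⊞
??????????⊞
??????????⊞

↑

??????????⊞
??????????⊞
⊞⊞⊞⊞⊞?????⊞
⊞⊞⊞⊞⊞⊞⊞⊞??⊞
∙∙∙∙∙∙⊞⊞??⊞
∙∙∙∙∙⊚⊞⊞??⊞
∙∙∙∙∙∙⊞⊞??⊞
⊞⊞⊞∙⊞⊞⊞⊞??⊞
⊞⊞⊞∙⊞⊞⊞⊞??⊞
??????????⊞
??????????⊞

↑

??????????⊞
??????????⊞
??????????⊞
⊞⊞⊞⊞⊞⊞⊞⊞??⊞
⊞⊞⊞⊞⊞⊞⊞⊞??⊞
∙∙∙∙∙⊚⊞⊞??⊞
∙∙∙∙∙∙⊞⊞??⊞
∙∙∙∙∙∙⊞⊞??⊞
⊞⊞⊞∙⊞⊞⊞⊞??⊞
⊞⊞⊞∙⊞⊞⊞⊞??⊞
??????????⊞

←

???????????
???????????
???????????
?⊞⊞⊞⊞⊞⊞⊞⊞??
?⊞⊞⊞⊞⊞⊞⊞⊞??
?∙∙∙∙⊚∙⊞⊞??
?∙∙∙∙∙∙⊞⊞??
?∙∙∙∙∙∙⊞⊞??
?⊞⊞⊞∙⊞⊞⊞⊞??
?⊞⊞⊞∙⊞⊞⊞⊞??
???????????

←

???????????
???????????
???????????
??⊞⊞⊞⊞⊞⊞⊞⊞?
??⊞⊞⊞⊞⊞⊞⊞⊞?
??∙∙∙⊚∙∙⊞⊞?
??∙∙∙∙∙∙⊞⊞?
??∙∙∙∙∙∙⊞⊞?
??⊞⊞⊞∙⊞⊞⊞⊞?
??⊞⊞⊞∙⊞⊞⊞⊞?
???????????

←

???????????
???????????
???????????
???⊞⊞⊞⊞⊞⊞⊞⊞
???⊞⊞⊞⊞⊞⊞⊞⊞
???∙∙⊚∙∙∙⊞⊞
???∙∙∙∙∙∙⊞⊞
???∙∙∙∙∙∙⊞⊞
???⊞⊞⊞∙⊞⊞⊞⊞
???⊞⊞⊞∙⊞⊞⊞⊞
???????????

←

???????????
???????????
???????????
???⊞⊞⊞⊞⊞⊞⊞⊞
???⊞⊞⊞⊞⊞⊞⊞⊞
???⊞∙⊚∙∙∙∙⊞
???∙∙∙∙∙∙∙⊞
???⊞∙∙∙∙∙∙⊞
????⊞⊞⊞∙⊞⊞⊞
????⊞⊞⊞∙⊞⊞⊞
???????????

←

???????????
???????????
???????????
???⊞⊞⊞⊞⊞⊞⊞⊞
???⊞⊞⊞⊞⊞⊞⊞⊞
???⊞⊞⊚∙∙∙∙∙
???∙∙∙∙∙∙∙∙
???⊞⊞∙∙∙∙∙∙
?????⊞⊞⊞∙⊞⊞
?????⊞⊞⊞∙⊞⊞
???????????

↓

???????????
???????????
???⊞⊞⊞⊞⊞⊞⊞⊞
???⊞⊞⊞⊞⊞⊞⊞⊞
???⊞⊞∙∙∙∙∙∙
???∙∙⊚∙∙∙∙∙
???⊞⊞∙∙∙∙∙∙
???⊞⊞⊞⊞⊞∙⊞⊞
?????⊞⊞⊞∙⊞⊞
???????????
???????????

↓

???????????
???⊞⊞⊞⊞⊞⊞⊞⊞
???⊞⊞⊞⊞⊞⊞⊞⊞
???⊞⊞∙∙∙∙∙∙
???∙∙∙∙∙∙∙∙
???⊞⊞⊚∙∙∙∙∙
???⊞⊞⊞⊞⊞∙⊞⊞
???⊞⊞⊞⊞⊞∙⊞⊞
???????????
???????????
???????????

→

???????????
??⊞⊞⊞⊞⊞⊞⊞⊞⊞
??⊞⊞⊞⊞⊞⊞⊞⊞⊞
??⊞⊞∙∙∙∙∙∙⊞
??∙∙∙∙∙∙∙∙⊞
??⊞⊞∙⊚∙∙∙∙⊞
??⊞⊞⊞⊞⊞∙⊞⊞⊞
??⊞⊞⊞⊞⊞∙⊞⊞⊞
???????????
???????????
???????????

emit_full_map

⊞⊞⊞⊞⊞⊞⊞⊞⊞⊞
⊞⊞⊞⊞⊞⊞⊞⊞⊞⊞
⊞⊞∙∙∙∙∙∙⊞⊞
∙∙∙∙∙∙∙∙⊞⊞
⊞⊞∙⊚∙∙∙∙⊞⊞
⊞⊞⊞⊞⊞∙⊞⊞⊞⊞
⊞⊞⊞⊞⊞∙⊞⊞⊞⊞

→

???????????
?⊞⊞⊞⊞⊞⊞⊞⊞⊞⊞
?⊞⊞⊞⊞⊞⊞⊞⊞⊞⊞
?⊞⊞∙∙∙∙∙∙⊞⊞
?∙∙∙∙∙∙∙∙⊞⊞
?⊞⊞∙∙⊚∙∙∙⊞⊞
?⊞⊞⊞⊞⊞∙⊞⊞⊞⊞
?⊞⊞⊞⊞⊞∙⊞⊞⊞⊞
???????????
???????????
???????????

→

???????????
⊞⊞⊞⊞⊞⊞⊞⊞⊞⊞?
⊞⊞⊞⊞⊞⊞⊞⊞⊞⊞?
⊞⊞∙∙∙∙∙∙⊞⊞?
∙∙∙∙∙∙∙∙⊞⊞?
⊞⊞∙∙∙⊚∙∙⊞⊞?
⊞⊞⊞⊞⊞∙⊞⊞⊞⊞?
⊞⊞⊞⊞⊞∙⊞⊞⊞⊞?
???????????
???????????
???????????

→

???????????
⊞⊞⊞⊞⊞⊞⊞⊞⊞??
⊞⊞⊞⊞⊞⊞⊞⊞⊞??
⊞∙∙∙∙∙∙⊞⊞??
∙∙∙∙∙∙∙⊞⊞??
⊞∙∙∙∙⊚∙⊞⊞??
⊞⊞⊞⊞∙⊞⊞⊞⊞??
⊞⊞⊞⊞∙⊞⊞⊞⊞??
???????????
???????????
???????????

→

??????????⊞
⊞⊞⊞⊞⊞⊞⊞⊞??⊞
⊞⊞⊞⊞⊞⊞⊞⊞??⊞
∙∙∙∙∙∙⊞⊞??⊞
∙∙∙∙∙∙⊞⊞??⊞
∙∙∙∙∙⊚⊞⊞??⊞
⊞⊞⊞∙⊞⊞⊞⊞??⊞
⊞⊞⊞∙⊞⊞⊞⊞??⊞
??????????⊞
??????????⊞
??????????⊞

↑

??????????⊞
??????????⊞
⊞⊞⊞⊞⊞⊞⊞⊞??⊞
⊞⊞⊞⊞⊞⊞⊞⊞??⊞
∙∙∙∙∙∙⊞⊞??⊞
∙∙∙∙∙⊚⊞⊞??⊞
∙∙∙∙∙∙⊞⊞??⊞
⊞⊞⊞∙⊞⊞⊞⊞??⊞
⊞⊞⊞∙⊞⊞⊞⊞??⊞
??????????⊞
??????????⊞

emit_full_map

⊞⊞⊞⊞⊞⊞⊞⊞⊞⊞
⊞⊞⊞⊞⊞⊞⊞⊞⊞⊞
⊞⊞∙∙∙∙∙∙⊞⊞
∙∙∙∙∙∙∙⊚⊞⊞
⊞⊞∙∙∙∙∙∙⊞⊞
⊞⊞⊞⊞⊞∙⊞⊞⊞⊞
⊞⊞⊞⊞⊞∙⊞⊞⊞⊞

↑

??????????⊞
??????????⊞
??????????⊞
⊞⊞⊞⊞⊞⊞⊞⊞??⊞
⊞⊞⊞⊞⊞⊞⊞⊞??⊞
∙∙∙∙∙⊚⊞⊞??⊞
∙∙∙∙∙∙⊞⊞??⊞
∙∙∙∙∙∙⊞⊞??⊞
⊞⊞⊞∙⊞⊞⊞⊞??⊞
⊞⊞⊞∙⊞⊞⊞⊞??⊞
??????????⊞

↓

??????????⊞
??????????⊞
⊞⊞⊞⊞⊞⊞⊞⊞??⊞
⊞⊞⊞⊞⊞⊞⊞⊞??⊞
∙∙∙∙∙∙⊞⊞??⊞
∙∙∙∙∙⊚⊞⊞??⊞
∙∙∙∙∙∙⊞⊞??⊞
⊞⊞⊞∙⊞⊞⊞⊞??⊞
⊞⊞⊞∙⊞⊞⊞⊞??⊞
??????????⊞
??????????⊞


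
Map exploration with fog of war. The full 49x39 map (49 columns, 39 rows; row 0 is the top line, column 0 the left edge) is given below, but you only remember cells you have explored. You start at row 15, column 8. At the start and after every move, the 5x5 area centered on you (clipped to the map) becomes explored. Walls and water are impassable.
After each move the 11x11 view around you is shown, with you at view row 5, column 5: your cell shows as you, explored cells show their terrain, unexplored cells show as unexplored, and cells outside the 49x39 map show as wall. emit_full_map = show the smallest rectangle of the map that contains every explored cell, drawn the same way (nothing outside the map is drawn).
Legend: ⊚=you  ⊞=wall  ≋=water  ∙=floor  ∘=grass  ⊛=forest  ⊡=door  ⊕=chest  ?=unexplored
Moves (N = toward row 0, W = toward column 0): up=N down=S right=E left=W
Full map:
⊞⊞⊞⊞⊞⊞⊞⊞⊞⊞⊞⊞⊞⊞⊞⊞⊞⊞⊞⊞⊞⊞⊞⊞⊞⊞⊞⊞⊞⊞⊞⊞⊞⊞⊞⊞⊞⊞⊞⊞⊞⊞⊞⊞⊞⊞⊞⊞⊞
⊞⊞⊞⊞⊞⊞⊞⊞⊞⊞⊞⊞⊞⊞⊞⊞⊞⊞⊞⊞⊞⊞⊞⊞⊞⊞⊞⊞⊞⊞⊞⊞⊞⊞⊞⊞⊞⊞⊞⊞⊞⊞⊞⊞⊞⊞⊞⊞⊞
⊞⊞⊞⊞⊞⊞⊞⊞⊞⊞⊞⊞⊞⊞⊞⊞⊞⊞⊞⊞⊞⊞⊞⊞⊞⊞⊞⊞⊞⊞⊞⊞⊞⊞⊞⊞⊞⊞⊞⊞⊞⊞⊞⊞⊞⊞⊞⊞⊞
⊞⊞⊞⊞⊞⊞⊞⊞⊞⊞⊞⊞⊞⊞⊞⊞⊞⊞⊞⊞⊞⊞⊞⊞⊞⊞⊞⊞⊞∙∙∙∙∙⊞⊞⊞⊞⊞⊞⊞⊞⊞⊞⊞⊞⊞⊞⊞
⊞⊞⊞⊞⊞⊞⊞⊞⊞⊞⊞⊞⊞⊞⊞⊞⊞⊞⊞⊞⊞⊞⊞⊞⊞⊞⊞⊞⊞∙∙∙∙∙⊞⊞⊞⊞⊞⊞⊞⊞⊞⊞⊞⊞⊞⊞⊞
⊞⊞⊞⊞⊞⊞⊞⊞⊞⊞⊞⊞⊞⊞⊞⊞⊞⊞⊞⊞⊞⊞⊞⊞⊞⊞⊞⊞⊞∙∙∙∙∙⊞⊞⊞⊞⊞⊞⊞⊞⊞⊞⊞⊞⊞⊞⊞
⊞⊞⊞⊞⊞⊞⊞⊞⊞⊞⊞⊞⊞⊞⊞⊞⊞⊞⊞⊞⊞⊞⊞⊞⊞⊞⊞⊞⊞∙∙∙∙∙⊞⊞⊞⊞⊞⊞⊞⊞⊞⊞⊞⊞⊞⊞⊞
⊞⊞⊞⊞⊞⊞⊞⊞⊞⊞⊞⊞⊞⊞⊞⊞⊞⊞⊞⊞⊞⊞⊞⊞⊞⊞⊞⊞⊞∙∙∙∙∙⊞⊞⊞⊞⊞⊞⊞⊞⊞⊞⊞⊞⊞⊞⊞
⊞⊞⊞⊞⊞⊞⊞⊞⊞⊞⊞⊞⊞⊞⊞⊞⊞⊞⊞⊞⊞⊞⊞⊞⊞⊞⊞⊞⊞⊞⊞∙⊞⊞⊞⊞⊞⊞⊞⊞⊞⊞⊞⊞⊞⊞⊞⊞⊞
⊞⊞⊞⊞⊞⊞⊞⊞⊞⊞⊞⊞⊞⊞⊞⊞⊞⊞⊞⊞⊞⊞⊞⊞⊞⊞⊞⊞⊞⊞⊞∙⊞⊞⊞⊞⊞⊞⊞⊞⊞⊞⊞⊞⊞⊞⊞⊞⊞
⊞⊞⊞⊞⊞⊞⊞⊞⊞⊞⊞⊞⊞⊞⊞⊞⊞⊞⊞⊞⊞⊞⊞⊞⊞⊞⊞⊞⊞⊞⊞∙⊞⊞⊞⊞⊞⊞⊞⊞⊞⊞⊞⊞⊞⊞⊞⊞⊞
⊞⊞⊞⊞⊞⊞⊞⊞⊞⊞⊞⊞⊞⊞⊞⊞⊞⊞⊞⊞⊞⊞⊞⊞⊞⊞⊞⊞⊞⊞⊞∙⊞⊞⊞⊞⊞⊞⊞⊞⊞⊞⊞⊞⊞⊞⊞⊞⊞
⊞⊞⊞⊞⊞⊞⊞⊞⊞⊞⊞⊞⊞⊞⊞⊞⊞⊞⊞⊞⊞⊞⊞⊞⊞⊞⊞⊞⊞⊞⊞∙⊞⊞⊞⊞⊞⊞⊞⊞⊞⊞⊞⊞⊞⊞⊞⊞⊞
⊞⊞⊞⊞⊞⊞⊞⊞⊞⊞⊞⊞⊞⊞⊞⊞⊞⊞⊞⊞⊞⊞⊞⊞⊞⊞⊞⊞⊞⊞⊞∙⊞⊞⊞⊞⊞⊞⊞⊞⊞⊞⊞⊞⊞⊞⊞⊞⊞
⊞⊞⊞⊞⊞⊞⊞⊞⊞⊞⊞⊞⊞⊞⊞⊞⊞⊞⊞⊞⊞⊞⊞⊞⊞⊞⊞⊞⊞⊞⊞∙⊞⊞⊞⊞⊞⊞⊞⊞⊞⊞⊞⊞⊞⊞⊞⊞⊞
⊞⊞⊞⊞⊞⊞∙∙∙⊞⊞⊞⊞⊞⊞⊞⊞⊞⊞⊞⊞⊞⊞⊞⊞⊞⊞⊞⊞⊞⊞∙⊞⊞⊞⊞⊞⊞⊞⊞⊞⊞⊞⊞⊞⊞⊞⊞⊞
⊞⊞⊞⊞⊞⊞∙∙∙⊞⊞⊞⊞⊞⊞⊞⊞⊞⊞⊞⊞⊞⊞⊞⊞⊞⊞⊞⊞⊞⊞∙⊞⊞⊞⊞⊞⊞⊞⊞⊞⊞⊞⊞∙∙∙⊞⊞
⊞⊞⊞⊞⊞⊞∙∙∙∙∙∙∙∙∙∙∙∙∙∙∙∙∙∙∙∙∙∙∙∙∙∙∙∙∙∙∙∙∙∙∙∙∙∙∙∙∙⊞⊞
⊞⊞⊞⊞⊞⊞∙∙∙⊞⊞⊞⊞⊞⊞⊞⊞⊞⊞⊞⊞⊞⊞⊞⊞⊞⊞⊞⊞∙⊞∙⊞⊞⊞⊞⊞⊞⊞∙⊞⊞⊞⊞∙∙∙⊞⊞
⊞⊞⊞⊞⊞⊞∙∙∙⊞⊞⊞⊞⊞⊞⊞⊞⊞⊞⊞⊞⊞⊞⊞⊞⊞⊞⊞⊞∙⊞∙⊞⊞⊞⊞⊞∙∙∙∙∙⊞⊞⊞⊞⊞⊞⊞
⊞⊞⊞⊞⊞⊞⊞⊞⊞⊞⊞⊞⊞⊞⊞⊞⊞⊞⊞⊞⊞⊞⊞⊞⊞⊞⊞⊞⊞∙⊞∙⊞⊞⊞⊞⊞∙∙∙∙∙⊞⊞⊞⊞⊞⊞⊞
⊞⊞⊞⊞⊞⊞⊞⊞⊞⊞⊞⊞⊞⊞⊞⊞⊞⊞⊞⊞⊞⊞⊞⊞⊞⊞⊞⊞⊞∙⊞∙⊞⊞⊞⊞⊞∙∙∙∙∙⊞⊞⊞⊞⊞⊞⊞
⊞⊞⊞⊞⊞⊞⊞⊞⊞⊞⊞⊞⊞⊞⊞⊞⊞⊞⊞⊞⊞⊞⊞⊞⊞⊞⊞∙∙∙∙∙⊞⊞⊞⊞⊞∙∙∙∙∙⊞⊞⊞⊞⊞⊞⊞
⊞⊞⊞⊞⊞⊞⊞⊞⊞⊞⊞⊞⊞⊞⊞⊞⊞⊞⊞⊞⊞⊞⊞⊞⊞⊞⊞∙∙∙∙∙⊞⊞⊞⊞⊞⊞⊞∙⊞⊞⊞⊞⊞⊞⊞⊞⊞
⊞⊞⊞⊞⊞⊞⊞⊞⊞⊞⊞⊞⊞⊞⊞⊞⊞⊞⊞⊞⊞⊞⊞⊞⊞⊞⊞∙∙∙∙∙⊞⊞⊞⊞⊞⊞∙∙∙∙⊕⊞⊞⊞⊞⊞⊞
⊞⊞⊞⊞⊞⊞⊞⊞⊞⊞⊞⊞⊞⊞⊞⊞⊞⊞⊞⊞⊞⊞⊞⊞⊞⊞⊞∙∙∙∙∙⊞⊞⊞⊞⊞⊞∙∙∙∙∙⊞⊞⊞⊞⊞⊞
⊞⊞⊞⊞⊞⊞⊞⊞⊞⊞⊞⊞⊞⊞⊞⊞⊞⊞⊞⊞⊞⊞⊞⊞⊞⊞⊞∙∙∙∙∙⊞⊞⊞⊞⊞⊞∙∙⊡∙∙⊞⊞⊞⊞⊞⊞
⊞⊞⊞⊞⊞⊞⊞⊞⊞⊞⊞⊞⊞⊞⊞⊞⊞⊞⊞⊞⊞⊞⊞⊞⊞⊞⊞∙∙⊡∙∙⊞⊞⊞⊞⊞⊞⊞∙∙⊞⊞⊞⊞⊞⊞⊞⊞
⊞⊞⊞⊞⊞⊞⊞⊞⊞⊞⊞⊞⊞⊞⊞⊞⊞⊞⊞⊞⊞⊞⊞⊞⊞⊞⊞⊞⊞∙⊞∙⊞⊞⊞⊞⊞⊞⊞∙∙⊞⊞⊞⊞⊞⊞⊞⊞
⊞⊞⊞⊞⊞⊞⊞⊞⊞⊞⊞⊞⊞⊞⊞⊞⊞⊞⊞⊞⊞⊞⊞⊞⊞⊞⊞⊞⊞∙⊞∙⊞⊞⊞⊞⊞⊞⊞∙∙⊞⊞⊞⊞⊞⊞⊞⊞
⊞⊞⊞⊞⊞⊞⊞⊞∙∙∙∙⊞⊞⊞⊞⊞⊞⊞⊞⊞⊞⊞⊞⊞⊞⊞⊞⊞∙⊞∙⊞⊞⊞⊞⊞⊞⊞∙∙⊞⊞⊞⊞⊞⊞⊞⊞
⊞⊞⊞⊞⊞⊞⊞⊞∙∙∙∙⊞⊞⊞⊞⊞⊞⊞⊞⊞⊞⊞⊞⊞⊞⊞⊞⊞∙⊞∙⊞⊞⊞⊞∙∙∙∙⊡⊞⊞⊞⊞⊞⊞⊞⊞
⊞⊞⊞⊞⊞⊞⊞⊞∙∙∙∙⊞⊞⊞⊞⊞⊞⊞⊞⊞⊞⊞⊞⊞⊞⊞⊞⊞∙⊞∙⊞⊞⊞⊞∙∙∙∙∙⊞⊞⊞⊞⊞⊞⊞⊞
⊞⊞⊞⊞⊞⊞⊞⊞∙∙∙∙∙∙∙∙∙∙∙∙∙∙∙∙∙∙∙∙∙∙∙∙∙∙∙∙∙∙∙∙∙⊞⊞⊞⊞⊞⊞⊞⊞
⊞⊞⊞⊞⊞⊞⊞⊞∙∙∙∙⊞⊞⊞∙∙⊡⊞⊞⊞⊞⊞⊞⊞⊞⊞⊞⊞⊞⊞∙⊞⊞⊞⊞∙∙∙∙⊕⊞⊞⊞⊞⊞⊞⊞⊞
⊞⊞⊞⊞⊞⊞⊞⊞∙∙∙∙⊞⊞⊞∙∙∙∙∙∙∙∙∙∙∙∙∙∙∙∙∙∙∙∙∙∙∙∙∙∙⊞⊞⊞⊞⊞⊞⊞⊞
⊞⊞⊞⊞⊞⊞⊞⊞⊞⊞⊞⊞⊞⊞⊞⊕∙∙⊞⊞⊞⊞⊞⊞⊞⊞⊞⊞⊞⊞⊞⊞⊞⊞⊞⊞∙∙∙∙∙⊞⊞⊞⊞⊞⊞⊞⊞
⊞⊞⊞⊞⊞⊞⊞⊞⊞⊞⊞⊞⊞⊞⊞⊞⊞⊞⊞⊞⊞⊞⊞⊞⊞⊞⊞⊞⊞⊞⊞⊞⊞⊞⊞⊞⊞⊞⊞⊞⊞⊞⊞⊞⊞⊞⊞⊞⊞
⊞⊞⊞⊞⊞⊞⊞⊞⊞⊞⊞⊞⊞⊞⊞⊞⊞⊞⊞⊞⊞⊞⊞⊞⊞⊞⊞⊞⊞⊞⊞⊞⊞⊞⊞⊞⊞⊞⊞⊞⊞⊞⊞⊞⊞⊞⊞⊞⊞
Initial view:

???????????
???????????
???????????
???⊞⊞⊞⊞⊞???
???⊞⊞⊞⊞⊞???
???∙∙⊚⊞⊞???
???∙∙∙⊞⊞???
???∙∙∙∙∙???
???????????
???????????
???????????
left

???????????
???????????
???????????
???⊞⊞⊞⊞⊞⊞??
???⊞⊞⊞⊞⊞⊞??
???⊞∙⊚∙⊞⊞??
???⊞∙∙∙⊞⊞??
???⊞∙∙∙∙∙??
???????????
???????????
???????????

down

???????????
???????????
???⊞⊞⊞⊞⊞⊞??
???⊞⊞⊞⊞⊞⊞??
???⊞∙∙∙⊞⊞??
???⊞∙⊚∙⊞⊞??
???⊞∙∙∙∙∙??
???⊞∙∙∙⊞???
???????????
???????????
???????????

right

???????????
???????????
??⊞⊞⊞⊞⊞⊞???
??⊞⊞⊞⊞⊞⊞???
??⊞∙∙∙⊞⊞???
??⊞∙∙⊚⊞⊞???
??⊞∙∙∙∙∙???
??⊞∙∙∙⊞⊞???
???????????
???????????
???????????

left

???????????
???????????
???⊞⊞⊞⊞⊞⊞??
???⊞⊞⊞⊞⊞⊞??
???⊞∙∙∙⊞⊞??
???⊞∙⊚∙⊞⊞??
???⊞∙∙∙∙∙??
???⊞∙∙∙⊞⊞??
???????????
???????????
???????????

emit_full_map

⊞⊞⊞⊞⊞⊞
⊞⊞⊞⊞⊞⊞
⊞∙∙∙⊞⊞
⊞∙⊚∙⊞⊞
⊞∙∙∙∙∙
⊞∙∙∙⊞⊞

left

???????????
???????????
????⊞⊞⊞⊞⊞⊞?
???⊞⊞⊞⊞⊞⊞⊞?
???⊞⊞∙∙∙⊞⊞?
???⊞⊞⊚∙∙⊞⊞?
???⊞⊞∙∙∙∙∙?
???⊞⊞∙∙∙⊞⊞?
???????????
???????????
???????????

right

???????????
???????????
???⊞⊞⊞⊞⊞⊞??
??⊞⊞⊞⊞⊞⊞⊞??
??⊞⊞∙∙∙⊞⊞??
??⊞⊞∙⊚∙⊞⊞??
??⊞⊞∙∙∙∙∙??
??⊞⊞∙∙∙⊞⊞??
???????????
???????????
???????????

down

???????????
???⊞⊞⊞⊞⊞⊞??
??⊞⊞⊞⊞⊞⊞⊞??
??⊞⊞∙∙∙⊞⊞??
??⊞⊞∙∙∙⊞⊞??
??⊞⊞∙⊚∙∙∙??
??⊞⊞∙∙∙⊞⊞??
???⊞∙∙∙⊞???
???????????
???????????
???????????

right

???????????
??⊞⊞⊞⊞⊞⊞???
?⊞⊞⊞⊞⊞⊞⊞???
?⊞⊞∙∙∙⊞⊞???
?⊞⊞∙∙∙⊞⊞???
?⊞⊞∙∙⊚∙∙???
?⊞⊞∙∙∙⊞⊞???
??⊞∙∙∙⊞⊞???
???????????
???????????
???????????

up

???????????
???????????
??⊞⊞⊞⊞⊞⊞???
?⊞⊞⊞⊞⊞⊞⊞???
?⊞⊞∙∙∙⊞⊞???
?⊞⊞∙∙⊚⊞⊞???
?⊞⊞∙∙∙∙∙???
?⊞⊞∙∙∙⊞⊞???
??⊞∙∙∙⊞⊞???
???????????
???????????

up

???????????
???????????
???????????
??⊞⊞⊞⊞⊞⊞???
?⊞⊞⊞⊞⊞⊞⊞???
?⊞⊞∙∙⊚⊞⊞???
?⊞⊞∙∙∙⊞⊞???
?⊞⊞∙∙∙∙∙???
?⊞⊞∙∙∙⊞⊞???
??⊞∙∙∙⊞⊞???
???????????

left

???????????
???????????
???????????
???⊞⊞⊞⊞⊞⊞??
??⊞⊞⊞⊞⊞⊞⊞??
??⊞⊞∙⊚∙⊞⊞??
??⊞⊞∙∙∙⊞⊞??
??⊞⊞∙∙∙∙∙??
??⊞⊞∙∙∙⊞⊞??
???⊞∙∙∙⊞⊞??
???????????

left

???????????
???????????
???????????
???⊞⊞⊞⊞⊞⊞⊞?
???⊞⊞⊞⊞⊞⊞⊞?
???⊞⊞⊚∙∙⊞⊞?
???⊞⊞∙∙∙⊞⊞?
???⊞⊞∙∙∙∙∙?
???⊞⊞∙∙∙⊞⊞?
????⊞∙∙∙⊞⊞?
???????????

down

???????????
???????????
???⊞⊞⊞⊞⊞⊞⊞?
???⊞⊞⊞⊞⊞⊞⊞?
???⊞⊞∙∙∙⊞⊞?
???⊞⊞⊚∙∙⊞⊞?
???⊞⊞∙∙∙∙∙?
???⊞⊞∙∙∙⊞⊞?
????⊞∙∙∙⊞⊞?
???????????
???????????

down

???????????
???⊞⊞⊞⊞⊞⊞⊞?
???⊞⊞⊞⊞⊞⊞⊞?
???⊞⊞∙∙∙⊞⊞?
???⊞⊞∙∙∙⊞⊞?
???⊞⊞⊚∙∙∙∙?
???⊞⊞∙∙∙⊞⊞?
???⊞⊞∙∙∙⊞⊞?
???????????
???????????
???????????

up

???????????
???????????
???⊞⊞⊞⊞⊞⊞⊞?
???⊞⊞⊞⊞⊞⊞⊞?
???⊞⊞∙∙∙⊞⊞?
???⊞⊞⊚∙∙⊞⊞?
???⊞⊞∙∙∙∙∙?
???⊞⊞∙∙∙⊞⊞?
???⊞⊞∙∙∙⊞⊞?
???????????
???????????

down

???????????
???⊞⊞⊞⊞⊞⊞⊞?
???⊞⊞⊞⊞⊞⊞⊞?
???⊞⊞∙∙∙⊞⊞?
???⊞⊞∙∙∙⊞⊞?
???⊞⊞⊚∙∙∙∙?
???⊞⊞∙∙∙⊞⊞?
???⊞⊞∙∙∙⊞⊞?
???????????
???????????
???????????

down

???⊞⊞⊞⊞⊞⊞⊞?
???⊞⊞⊞⊞⊞⊞⊞?
???⊞⊞∙∙∙⊞⊞?
???⊞⊞∙∙∙⊞⊞?
???⊞⊞∙∙∙∙∙?
???⊞⊞⊚∙∙⊞⊞?
???⊞⊞∙∙∙⊞⊞?
???⊞⊞⊞⊞⊞???
???????????
???????????
???????????

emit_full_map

⊞⊞⊞⊞⊞⊞⊞
⊞⊞⊞⊞⊞⊞⊞
⊞⊞∙∙∙⊞⊞
⊞⊞∙∙∙⊞⊞
⊞⊞∙∙∙∙∙
⊞⊞⊚∙∙⊞⊞
⊞⊞∙∙∙⊞⊞
⊞⊞⊞⊞⊞??

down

???⊞⊞⊞⊞⊞⊞⊞?
???⊞⊞∙∙∙⊞⊞?
???⊞⊞∙∙∙⊞⊞?
???⊞⊞∙∙∙∙∙?
???⊞⊞∙∙∙⊞⊞?
???⊞⊞⊚∙∙⊞⊞?
???⊞⊞⊞⊞⊞???
???⊞⊞⊞⊞⊞???
???????????
???????????
???????????

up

???⊞⊞⊞⊞⊞⊞⊞?
???⊞⊞⊞⊞⊞⊞⊞?
???⊞⊞∙∙∙⊞⊞?
???⊞⊞∙∙∙⊞⊞?
???⊞⊞∙∙∙∙∙?
???⊞⊞⊚∙∙⊞⊞?
???⊞⊞∙∙∙⊞⊞?
???⊞⊞⊞⊞⊞???
???⊞⊞⊞⊞⊞???
???????????
???????????

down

???⊞⊞⊞⊞⊞⊞⊞?
???⊞⊞∙∙∙⊞⊞?
???⊞⊞∙∙∙⊞⊞?
???⊞⊞∙∙∙∙∙?
???⊞⊞∙∙∙⊞⊞?
???⊞⊞⊚∙∙⊞⊞?
???⊞⊞⊞⊞⊞???
???⊞⊞⊞⊞⊞???
???????????
???????????
???????????

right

??⊞⊞⊞⊞⊞⊞⊞??
??⊞⊞∙∙∙⊞⊞??
??⊞⊞∙∙∙⊞⊞??
??⊞⊞∙∙∙∙∙??
??⊞⊞∙∙∙⊞⊞??
??⊞⊞∙⊚∙⊞⊞??
??⊞⊞⊞⊞⊞⊞???
??⊞⊞⊞⊞⊞⊞???
???????????
???????????
???????????

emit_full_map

⊞⊞⊞⊞⊞⊞⊞
⊞⊞⊞⊞⊞⊞⊞
⊞⊞∙∙∙⊞⊞
⊞⊞∙∙∙⊞⊞
⊞⊞∙∙∙∙∙
⊞⊞∙∙∙⊞⊞
⊞⊞∙⊚∙⊞⊞
⊞⊞⊞⊞⊞⊞?
⊞⊞⊞⊞⊞⊞?

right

?⊞⊞⊞⊞⊞⊞⊞???
?⊞⊞∙∙∙⊞⊞???
?⊞⊞∙∙∙⊞⊞???
?⊞⊞∙∙∙∙∙???
?⊞⊞∙∙∙⊞⊞???
?⊞⊞∙∙⊚⊞⊞???
?⊞⊞⊞⊞⊞⊞⊞???
?⊞⊞⊞⊞⊞⊞⊞???
???????????
???????????
???????????

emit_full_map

⊞⊞⊞⊞⊞⊞⊞
⊞⊞⊞⊞⊞⊞⊞
⊞⊞∙∙∙⊞⊞
⊞⊞∙∙∙⊞⊞
⊞⊞∙∙∙∙∙
⊞⊞∙∙∙⊞⊞
⊞⊞∙∙⊚⊞⊞
⊞⊞⊞⊞⊞⊞⊞
⊞⊞⊞⊞⊞⊞⊞


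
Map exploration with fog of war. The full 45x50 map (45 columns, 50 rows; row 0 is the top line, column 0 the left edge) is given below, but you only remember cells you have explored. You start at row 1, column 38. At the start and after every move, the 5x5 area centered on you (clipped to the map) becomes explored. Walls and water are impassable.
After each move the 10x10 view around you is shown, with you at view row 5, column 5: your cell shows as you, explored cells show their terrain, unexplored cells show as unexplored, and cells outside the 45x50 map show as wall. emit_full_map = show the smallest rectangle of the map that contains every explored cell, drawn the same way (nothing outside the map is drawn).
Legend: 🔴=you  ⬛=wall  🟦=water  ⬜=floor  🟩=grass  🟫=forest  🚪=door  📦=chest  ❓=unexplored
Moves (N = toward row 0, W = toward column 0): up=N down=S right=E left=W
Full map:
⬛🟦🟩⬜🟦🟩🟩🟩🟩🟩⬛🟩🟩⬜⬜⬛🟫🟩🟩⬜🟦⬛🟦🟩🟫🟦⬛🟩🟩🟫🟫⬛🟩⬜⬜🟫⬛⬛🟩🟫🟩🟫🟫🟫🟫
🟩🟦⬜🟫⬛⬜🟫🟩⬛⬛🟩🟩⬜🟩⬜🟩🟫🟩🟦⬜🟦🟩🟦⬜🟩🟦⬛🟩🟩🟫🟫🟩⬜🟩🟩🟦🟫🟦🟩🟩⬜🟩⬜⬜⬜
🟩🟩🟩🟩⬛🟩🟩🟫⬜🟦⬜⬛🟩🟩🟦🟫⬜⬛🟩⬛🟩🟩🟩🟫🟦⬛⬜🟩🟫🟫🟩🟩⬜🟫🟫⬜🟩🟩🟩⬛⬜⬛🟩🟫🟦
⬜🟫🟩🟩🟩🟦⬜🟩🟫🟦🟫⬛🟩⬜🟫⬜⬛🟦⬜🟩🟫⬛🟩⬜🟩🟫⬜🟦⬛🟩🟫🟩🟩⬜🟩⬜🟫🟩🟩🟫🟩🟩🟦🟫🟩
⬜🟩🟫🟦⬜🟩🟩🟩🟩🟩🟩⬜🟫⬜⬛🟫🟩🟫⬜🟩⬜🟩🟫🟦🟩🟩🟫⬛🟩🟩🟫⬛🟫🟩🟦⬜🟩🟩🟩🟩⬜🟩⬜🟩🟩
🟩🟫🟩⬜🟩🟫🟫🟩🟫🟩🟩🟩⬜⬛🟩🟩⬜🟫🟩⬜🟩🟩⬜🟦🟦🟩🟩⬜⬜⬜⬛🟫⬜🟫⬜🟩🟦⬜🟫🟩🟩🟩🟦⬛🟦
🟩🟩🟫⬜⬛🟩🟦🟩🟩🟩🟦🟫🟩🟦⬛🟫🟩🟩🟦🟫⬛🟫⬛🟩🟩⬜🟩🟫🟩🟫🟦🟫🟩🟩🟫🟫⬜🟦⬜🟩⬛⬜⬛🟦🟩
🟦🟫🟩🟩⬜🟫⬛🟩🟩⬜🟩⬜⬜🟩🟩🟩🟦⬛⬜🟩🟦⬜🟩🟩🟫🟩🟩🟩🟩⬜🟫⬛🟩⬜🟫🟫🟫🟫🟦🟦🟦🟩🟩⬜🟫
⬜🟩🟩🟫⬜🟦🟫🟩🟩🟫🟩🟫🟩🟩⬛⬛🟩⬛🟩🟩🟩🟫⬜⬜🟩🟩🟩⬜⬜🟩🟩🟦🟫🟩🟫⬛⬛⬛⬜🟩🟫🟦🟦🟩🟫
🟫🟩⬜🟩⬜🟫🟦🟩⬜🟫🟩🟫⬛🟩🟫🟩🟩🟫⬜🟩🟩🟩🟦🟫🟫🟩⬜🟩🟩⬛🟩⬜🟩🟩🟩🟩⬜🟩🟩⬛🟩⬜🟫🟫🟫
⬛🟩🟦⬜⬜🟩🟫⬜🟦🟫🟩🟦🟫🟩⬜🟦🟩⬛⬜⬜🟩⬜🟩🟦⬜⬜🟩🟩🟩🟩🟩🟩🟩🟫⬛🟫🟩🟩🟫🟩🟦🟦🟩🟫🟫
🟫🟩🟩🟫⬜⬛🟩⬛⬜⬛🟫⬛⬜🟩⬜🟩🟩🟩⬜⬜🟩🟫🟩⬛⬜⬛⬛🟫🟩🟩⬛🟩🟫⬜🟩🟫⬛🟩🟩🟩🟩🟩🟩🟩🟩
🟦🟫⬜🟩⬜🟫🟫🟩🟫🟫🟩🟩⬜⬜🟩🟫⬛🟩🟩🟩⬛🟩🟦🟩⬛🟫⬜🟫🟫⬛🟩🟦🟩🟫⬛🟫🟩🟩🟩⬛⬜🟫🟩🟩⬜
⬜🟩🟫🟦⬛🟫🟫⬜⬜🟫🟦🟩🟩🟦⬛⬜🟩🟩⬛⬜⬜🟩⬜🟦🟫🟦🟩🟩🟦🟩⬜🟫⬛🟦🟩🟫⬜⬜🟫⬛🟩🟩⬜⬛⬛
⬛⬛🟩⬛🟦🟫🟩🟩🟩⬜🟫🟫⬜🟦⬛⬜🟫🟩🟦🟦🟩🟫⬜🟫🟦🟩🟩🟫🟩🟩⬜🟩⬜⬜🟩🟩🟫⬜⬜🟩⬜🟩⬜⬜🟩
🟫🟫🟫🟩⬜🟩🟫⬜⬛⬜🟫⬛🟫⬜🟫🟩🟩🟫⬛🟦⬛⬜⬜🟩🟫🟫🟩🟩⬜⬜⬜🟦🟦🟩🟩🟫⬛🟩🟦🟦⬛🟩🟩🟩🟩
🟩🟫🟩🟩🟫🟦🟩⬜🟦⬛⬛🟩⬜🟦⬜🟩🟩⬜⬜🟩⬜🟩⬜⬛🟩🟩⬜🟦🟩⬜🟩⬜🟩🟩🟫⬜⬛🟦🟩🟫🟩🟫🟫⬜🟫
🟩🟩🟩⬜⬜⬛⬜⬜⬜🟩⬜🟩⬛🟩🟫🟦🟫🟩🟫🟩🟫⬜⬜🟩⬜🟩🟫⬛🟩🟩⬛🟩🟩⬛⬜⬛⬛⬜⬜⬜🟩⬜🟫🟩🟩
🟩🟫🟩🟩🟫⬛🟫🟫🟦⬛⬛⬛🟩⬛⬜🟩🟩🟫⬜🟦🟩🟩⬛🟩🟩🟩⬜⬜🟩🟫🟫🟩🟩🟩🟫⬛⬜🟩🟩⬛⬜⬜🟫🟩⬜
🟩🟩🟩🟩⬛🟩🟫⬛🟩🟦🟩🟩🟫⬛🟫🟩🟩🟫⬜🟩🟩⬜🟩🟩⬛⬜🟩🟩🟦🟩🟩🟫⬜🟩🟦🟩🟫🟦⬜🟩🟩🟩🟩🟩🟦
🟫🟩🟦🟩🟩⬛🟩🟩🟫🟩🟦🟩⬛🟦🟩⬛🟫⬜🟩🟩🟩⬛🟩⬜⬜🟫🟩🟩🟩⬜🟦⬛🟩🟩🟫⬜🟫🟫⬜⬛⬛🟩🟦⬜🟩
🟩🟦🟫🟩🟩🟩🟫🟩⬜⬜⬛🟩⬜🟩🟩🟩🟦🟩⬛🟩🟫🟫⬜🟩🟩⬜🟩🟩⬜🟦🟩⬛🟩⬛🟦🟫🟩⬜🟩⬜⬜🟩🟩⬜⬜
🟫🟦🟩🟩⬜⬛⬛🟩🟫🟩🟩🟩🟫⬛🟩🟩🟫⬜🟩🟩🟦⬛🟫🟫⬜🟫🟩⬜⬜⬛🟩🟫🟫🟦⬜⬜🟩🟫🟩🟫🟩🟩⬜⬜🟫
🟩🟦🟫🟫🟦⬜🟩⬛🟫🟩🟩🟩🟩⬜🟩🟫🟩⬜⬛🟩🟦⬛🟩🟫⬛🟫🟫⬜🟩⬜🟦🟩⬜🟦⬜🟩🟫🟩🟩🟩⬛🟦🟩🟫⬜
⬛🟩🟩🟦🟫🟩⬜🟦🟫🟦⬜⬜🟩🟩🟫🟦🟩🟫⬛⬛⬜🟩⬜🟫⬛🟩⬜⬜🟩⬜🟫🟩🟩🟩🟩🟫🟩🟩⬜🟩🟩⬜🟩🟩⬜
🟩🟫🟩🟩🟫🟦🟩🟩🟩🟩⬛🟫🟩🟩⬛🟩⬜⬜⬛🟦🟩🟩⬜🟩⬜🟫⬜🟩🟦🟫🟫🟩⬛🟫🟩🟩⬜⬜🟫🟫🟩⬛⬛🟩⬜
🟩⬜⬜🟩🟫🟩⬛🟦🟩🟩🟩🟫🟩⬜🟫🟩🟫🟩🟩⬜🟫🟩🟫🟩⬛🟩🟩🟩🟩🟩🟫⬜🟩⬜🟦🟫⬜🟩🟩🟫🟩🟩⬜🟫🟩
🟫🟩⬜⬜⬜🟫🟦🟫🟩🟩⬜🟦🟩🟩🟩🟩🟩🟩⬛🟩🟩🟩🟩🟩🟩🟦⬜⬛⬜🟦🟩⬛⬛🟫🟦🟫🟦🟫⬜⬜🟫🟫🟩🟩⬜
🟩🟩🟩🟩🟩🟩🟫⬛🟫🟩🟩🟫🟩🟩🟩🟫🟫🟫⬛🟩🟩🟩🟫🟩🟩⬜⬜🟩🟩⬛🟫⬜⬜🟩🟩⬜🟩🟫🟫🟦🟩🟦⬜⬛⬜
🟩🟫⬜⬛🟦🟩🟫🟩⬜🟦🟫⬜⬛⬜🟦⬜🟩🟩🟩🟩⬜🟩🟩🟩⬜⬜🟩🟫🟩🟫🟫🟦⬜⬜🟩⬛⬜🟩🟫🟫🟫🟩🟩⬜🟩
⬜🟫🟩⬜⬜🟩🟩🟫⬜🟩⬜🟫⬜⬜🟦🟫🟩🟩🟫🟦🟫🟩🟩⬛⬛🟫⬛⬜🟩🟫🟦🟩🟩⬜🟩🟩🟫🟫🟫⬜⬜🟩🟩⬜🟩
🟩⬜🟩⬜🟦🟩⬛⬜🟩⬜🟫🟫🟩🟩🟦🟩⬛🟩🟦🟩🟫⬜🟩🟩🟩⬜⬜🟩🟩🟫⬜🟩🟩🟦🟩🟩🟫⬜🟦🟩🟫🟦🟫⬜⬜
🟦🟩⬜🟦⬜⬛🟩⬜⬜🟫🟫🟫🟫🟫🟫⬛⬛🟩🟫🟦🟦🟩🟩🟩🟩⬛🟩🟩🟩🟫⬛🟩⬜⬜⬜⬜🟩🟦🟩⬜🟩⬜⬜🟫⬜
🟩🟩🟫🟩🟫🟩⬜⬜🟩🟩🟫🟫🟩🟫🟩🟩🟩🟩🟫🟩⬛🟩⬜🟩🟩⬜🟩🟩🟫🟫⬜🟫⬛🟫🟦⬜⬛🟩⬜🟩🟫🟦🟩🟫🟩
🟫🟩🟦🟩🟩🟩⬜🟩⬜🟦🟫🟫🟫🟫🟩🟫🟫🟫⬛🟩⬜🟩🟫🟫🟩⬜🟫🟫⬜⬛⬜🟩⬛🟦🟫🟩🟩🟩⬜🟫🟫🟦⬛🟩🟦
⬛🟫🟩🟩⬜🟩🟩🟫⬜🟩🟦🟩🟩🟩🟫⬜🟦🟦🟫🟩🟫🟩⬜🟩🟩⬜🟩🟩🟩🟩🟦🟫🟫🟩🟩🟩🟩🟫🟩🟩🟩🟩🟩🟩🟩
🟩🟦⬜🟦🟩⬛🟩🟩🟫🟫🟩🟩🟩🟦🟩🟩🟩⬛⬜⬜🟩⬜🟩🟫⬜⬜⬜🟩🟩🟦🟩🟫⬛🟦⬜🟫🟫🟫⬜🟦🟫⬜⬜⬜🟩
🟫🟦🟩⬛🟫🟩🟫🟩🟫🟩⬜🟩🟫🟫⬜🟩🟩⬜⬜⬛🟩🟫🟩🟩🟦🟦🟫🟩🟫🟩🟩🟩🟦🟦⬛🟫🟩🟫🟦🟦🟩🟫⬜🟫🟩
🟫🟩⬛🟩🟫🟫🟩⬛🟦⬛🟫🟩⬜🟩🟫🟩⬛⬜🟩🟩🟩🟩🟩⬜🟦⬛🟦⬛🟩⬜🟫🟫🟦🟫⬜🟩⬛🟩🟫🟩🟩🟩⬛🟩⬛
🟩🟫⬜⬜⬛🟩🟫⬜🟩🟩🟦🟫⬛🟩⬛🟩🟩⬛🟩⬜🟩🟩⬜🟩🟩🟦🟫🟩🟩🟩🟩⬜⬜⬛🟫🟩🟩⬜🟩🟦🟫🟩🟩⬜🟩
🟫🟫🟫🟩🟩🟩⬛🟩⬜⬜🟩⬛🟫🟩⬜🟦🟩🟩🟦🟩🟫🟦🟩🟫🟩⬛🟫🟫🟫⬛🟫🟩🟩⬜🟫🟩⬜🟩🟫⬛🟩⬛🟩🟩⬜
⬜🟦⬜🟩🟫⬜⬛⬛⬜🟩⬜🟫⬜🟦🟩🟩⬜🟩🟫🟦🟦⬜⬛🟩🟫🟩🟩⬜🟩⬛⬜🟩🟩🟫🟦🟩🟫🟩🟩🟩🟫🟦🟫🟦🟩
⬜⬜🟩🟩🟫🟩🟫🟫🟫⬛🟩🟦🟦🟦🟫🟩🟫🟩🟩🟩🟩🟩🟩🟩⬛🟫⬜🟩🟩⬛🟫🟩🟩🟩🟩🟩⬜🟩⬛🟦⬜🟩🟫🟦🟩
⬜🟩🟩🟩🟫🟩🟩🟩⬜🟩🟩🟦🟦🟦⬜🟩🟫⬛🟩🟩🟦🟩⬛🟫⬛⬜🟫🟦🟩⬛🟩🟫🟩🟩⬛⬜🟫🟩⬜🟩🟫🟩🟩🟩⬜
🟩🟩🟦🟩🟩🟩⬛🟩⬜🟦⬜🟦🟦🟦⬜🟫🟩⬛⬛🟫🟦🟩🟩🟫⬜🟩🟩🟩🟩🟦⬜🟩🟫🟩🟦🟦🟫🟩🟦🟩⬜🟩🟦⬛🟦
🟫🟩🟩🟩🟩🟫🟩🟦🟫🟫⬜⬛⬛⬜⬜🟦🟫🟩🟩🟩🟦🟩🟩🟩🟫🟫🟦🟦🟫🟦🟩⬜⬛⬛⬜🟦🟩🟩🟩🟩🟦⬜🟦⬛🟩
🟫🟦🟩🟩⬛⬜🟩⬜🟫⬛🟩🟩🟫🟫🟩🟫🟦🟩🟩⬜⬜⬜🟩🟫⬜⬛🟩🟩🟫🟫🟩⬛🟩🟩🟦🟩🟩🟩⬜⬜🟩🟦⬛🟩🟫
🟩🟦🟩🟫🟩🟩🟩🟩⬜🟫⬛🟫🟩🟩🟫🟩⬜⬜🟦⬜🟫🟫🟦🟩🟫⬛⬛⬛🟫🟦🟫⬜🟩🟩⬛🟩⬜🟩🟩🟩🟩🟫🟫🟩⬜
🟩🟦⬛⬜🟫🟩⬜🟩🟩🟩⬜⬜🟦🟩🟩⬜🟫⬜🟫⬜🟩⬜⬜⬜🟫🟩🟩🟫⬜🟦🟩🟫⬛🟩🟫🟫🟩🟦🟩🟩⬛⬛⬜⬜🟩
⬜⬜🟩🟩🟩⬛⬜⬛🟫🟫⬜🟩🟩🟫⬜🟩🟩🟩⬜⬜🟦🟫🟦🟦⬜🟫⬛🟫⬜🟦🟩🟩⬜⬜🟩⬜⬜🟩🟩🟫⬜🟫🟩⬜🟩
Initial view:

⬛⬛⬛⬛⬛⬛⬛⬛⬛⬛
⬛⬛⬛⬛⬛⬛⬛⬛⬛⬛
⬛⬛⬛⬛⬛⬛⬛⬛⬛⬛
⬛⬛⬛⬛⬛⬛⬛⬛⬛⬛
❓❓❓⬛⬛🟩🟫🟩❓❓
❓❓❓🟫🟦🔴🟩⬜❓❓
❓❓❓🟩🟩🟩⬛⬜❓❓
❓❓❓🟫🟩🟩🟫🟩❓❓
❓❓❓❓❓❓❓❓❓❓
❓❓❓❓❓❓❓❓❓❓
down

⬛⬛⬛⬛⬛⬛⬛⬛⬛⬛
⬛⬛⬛⬛⬛⬛⬛⬛⬛⬛
⬛⬛⬛⬛⬛⬛⬛⬛⬛⬛
❓❓❓⬛⬛🟩🟫🟩❓❓
❓❓❓🟫🟦🟩🟩⬜❓❓
❓❓❓🟩🟩🔴⬛⬜❓❓
❓❓❓🟫🟩🟩🟫🟩❓❓
❓❓❓🟩🟩🟩🟩⬜❓❓
❓❓❓❓❓❓❓❓❓❓
❓❓❓❓❓❓❓❓❓❓

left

⬛⬛⬛⬛⬛⬛⬛⬛⬛⬛
⬛⬛⬛⬛⬛⬛⬛⬛⬛⬛
⬛⬛⬛⬛⬛⬛⬛⬛⬛⬛
❓❓❓🟫⬛⬛🟩🟫🟩❓
❓❓❓🟦🟫🟦🟩🟩⬜❓
❓❓❓⬜🟩🔴🟩⬛⬜❓
❓❓❓⬜🟫🟩🟩🟫🟩❓
❓❓❓⬜🟩🟩🟩🟩⬜❓
❓❓❓❓❓❓❓❓❓❓
❓❓❓❓❓❓❓❓❓❓

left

⬛⬛⬛⬛⬛⬛⬛⬛⬛⬛
⬛⬛⬛⬛⬛⬛⬛⬛⬛⬛
⬛⬛⬛⬛⬛⬛⬛⬛⬛⬛
❓❓❓⬜🟫⬛⬛🟩🟫🟩
❓❓❓🟩🟦🟫🟦🟩🟩⬜
❓❓❓🟫⬜🔴🟩🟩⬛⬜
❓❓❓🟩⬜🟫🟩🟩🟫🟩
❓❓❓🟦⬜🟩🟩🟩🟩⬜
❓❓❓❓❓❓❓❓❓❓
❓❓❓❓❓❓❓❓❓❓

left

⬛⬛⬛⬛⬛⬛⬛⬛⬛⬛
⬛⬛⬛⬛⬛⬛⬛⬛⬛⬛
⬛⬛⬛⬛⬛⬛⬛⬛⬛⬛
❓❓❓⬜⬜🟫⬛⬛🟩🟫
❓❓❓🟩🟩🟦🟫🟦🟩🟩
❓❓❓🟫🟫🔴🟩🟩🟩⬛
❓❓❓⬜🟩⬜🟫🟩🟩🟫
❓❓❓🟩🟦⬜🟩🟩🟩🟩
❓❓❓❓❓❓❓❓❓❓
❓❓❓❓❓❓❓❓❓❓

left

⬛⬛⬛⬛⬛⬛⬛⬛⬛⬛
⬛⬛⬛⬛⬛⬛⬛⬛⬛⬛
⬛⬛⬛⬛⬛⬛⬛⬛⬛⬛
❓❓❓🟩⬜⬜🟫⬛⬛🟩
❓❓❓⬜🟩🟩🟦🟫🟦🟩
❓❓❓⬜🟫🔴⬜🟩🟩🟩
❓❓❓🟩⬜🟩⬜🟫🟩🟩
❓❓❓🟫🟩🟦⬜🟩🟩🟩
❓❓❓❓❓❓❓❓❓❓
❓❓❓❓❓❓❓❓❓❓

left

⬛⬛⬛⬛⬛⬛⬛⬛⬛⬛
⬛⬛⬛⬛⬛⬛⬛⬛⬛⬛
⬛⬛⬛⬛⬛⬛⬛⬛⬛⬛
❓❓❓⬛🟩⬜⬜🟫⬛⬛
❓❓❓🟩⬜🟩🟩🟦🟫🟦
❓❓❓🟩⬜🔴🟫⬜🟩🟩
❓❓❓🟩🟩⬜🟩⬜🟫🟩
❓❓❓⬛🟫🟩🟦⬜🟩🟩
❓❓❓❓❓❓❓❓❓❓
❓❓❓❓❓❓❓❓❓❓

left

⬛⬛⬛⬛⬛⬛⬛⬛⬛⬛
⬛⬛⬛⬛⬛⬛⬛⬛⬛⬛
⬛⬛⬛⬛⬛⬛⬛⬛⬛⬛
❓❓❓🟫⬛🟩⬜⬜🟫⬛
❓❓❓🟫🟩⬜🟩🟩🟦🟫
❓❓❓🟩🟩🔴🟫🟫⬜🟩
❓❓❓🟫🟩🟩⬜🟩⬜🟫
❓❓❓🟫⬛🟫🟩🟦⬜🟩
❓❓❓❓❓❓❓❓❓❓
❓❓❓❓❓❓❓❓❓❓

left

⬛⬛⬛⬛⬛⬛⬛⬛⬛⬛
⬛⬛⬛⬛⬛⬛⬛⬛⬛⬛
⬛⬛⬛⬛⬛⬛⬛⬛⬛⬛
❓❓❓🟫🟫⬛🟩⬜⬜🟫
❓❓❓🟫🟫🟩⬜🟩🟩🟦
❓❓❓🟫🟩🔴⬜🟫🟫⬜
❓❓❓🟩🟫🟩🟩⬜🟩⬜
❓❓❓🟩🟫⬛🟫🟩🟦⬜
❓❓❓❓❓❓❓❓❓❓
❓❓❓❓❓❓❓❓❓❓

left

⬛⬛⬛⬛⬛⬛⬛⬛⬛⬛
⬛⬛⬛⬛⬛⬛⬛⬛⬛⬛
⬛⬛⬛⬛⬛⬛⬛⬛⬛⬛
❓❓❓🟩🟫🟫⬛🟩⬜⬜
❓❓❓🟩🟫🟫🟩⬜🟩🟩
❓❓❓🟫🟫🔴🟩⬜🟫🟫
❓❓❓⬛🟩🟫🟩🟩⬜🟩
❓❓❓🟩🟩🟫⬛🟫🟩🟦
❓❓❓❓❓❓❓❓❓❓
❓❓❓❓❓❓❓❓❓❓

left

⬛⬛⬛⬛⬛⬛⬛⬛⬛⬛
⬛⬛⬛⬛⬛⬛⬛⬛⬛⬛
⬛⬛⬛⬛⬛⬛⬛⬛⬛⬛
❓❓❓🟩🟩🟫🟫⬛🟩⬜
❓❓❓🟩🟩🟫🟫🟩⬜🟩
❓❓❓🟩🟫🔴🟩🟩⬜🟫
❓❓❓🟦⬛🟩🟫🟩🟩⬜
❓❓❓⬛🟩🟩🟫⬛🟫🟩
❓❓❓❓❓❓❓❓❓❓
❓❓❓❓❓❓❓❓❓❓

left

⬛⬛⬛⬛⬛⬛⬛⬛⬛⬛
⬛⬛⬛⬛⬛⬛⬛⬛⬛⬛
⬛⬛⬛⬛⬛⬛⬛⬛⬛⬛
❓❓❓⬛🟩🟩🟫🟫⬛🟩
❓❓❓⬛🟩🟩🟫🟫🟩⬜
❓❓❓⬜🟩🔴🟫🟩🟩⬜
❓❓❓⬜🟦⬛🟩🟫🟩🟩
❓❓❓🟫⬛🟩🟩🟫⬛🟫
❓❓❓❓❓❓❓❓❓❓
❓❓❓❓❓❓❓❓❓❓

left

⬛⬛⬛⬛⬛⬛⬛⬛⬛⬛
⬛⬛⬛⬛⬛⬛⬛⬛⬛⬛
⬛⬛⬛⬛⬛⬛⬛⬛⬛⬛
❓❓❓🟦⬛🟩🟩🟫🟫⬛
❓❓❓🟦⬛🟩🟩🟫🟫🟩
❓❓❓⬛⬜🔴🟫🟫🟩🟩
❓❓❓🟫⬜🟦⬛🟩🟫🟩
❓❓❓🟩🟫⬛🟩🟩🟫⬛
❓❓❓❓❓❓❓❓❓❓
❓❓❓❓❓❓❓❓❓❓

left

⬛⬛⬛⬛⬛⬛⬛⬛⬛⬛
⬛⬛⬛⬛⬛⬛⬛⬛⬛⬛
⬛⬛⬛⬛⬛⬛⬛⬛⬛⬛
❓❓❓🟫🟦⬛🟩🟩🟫🟫
❓❓❓🟩🟦⬛🟩🟩🟫🟫
❓❓❓🟦⬛🔴🟩🟫🟫🟩
❓❓❓🟩🟫⬜🟦⬛🟩🟫
❓❓❓🟩🟩🟫⬛🟩🟩🟫
❓❓❓❓❓❓❓❓❓❓
❓❓❓❓❓❓❓❓❓❓

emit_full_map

🟫🟦⬛🟩🟩🟫🟫⬛🟩⬜⬜🟫⬛⬛🟩🟫🟩
🟩🟦⬛🟩🟩🟫🟫🟩⬜🟩🟩🟦🟫🟦🟩🟩⬜
🟦⬛🔴🟩🟫🟫🟩🟩⬜🟫🟫⬜🟩🟩🟩⬛⬜
🟩🟫⬜🟦⬛🟩🟫🟩🟩⬜🟩⬜🟫🟩🟩🟫🟩
🟩🟩🟫⬛🟩🟩🟫⬛🟫🟩🟦⬜🟩🟩🟩🟩⬜

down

⬛⬛⬛⬛⬛⬛⬛⬛⬛⬛
⬛⬛⬛⬛⬛⬛⬛⬛⬛⬛
❓❓❓🟫🟦⬛🟩🟩🟫🟫
❓❓❓🟩🟦⬛🟩🟩🟫🟫
❓❓❓🟦⬛⬜🟩🟫🟫🟩
❓❓❓🟩🟫🔴🟦⬛🟩🟫
❓❓❓🟩🟩🟫⬛🟩🟩🟫
❓❓❓🟦🟩🟩⬜⬜❓❓
❓❓❓❓❓❓❓❓❓❓
❓❓❓❓❓❓❓❓❓❓

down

⬛⬛⬛⬛⬛⬛⬛⬛⬛⬛
❓❓❓🟫🟦⬛🟩🟩🟫🟫
❓❓❓🟩🟦⬛🟩🟩🟫🟫
❓❓❓🟦⬛⬜🟩🟫🟫🟩
❓❓❓🟩🟫⬜🟦⬛🟩🟫
❓❓❓🟩🟩🔴⬛🟩🟩🟫
❓❓❓🟦🟩🟩⬜⬜❓❓
❓❓❓🟩⬜🟩🟫🟩❓❓
❓❓❓❓❓❓❓❓❓❓
❓❓❓❓❓❓❓❓❓❓

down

❓❓❓🟫🟦⬛🟩🟩🟫🟫
❓❓❓🟩🟦⬛🟩🟩🟫🟫
❓❓❓🟦⬛⬜🟩🟫🟫🟩
❓❓❓🟩🟫⬜🟦⬛🟩🟫
❓❓❓🟩🟩🟫⬛🟩🟩🟫
❓❓❓🟦🟩🔴⬜⬜❓❓
❓❓❓🟩⬜🟩🟫🟩❓❓
❓❓❓🟫🟩🟩🟩🟩❓❓
❓❓❓❓❓❓❓❓❓❓
❓❓❓❓❓❓❓❓❓❓

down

❓❓❓🟩🟦⬛🟩🟩🟫🟫
❓❓❓🟦⬛⬜🟩🟫🟫🟩
❓❓❓🟩🟫⬜🟦⬛🟩🟫
❓❓❓🟩🟩🟫⬛🟩🟩🟫
❓❓❓🟦🟩🟩⬜⬜❓❓
❓❓❓🟩⬜🔴🟫🟩❓❓
❓❓❓🟫🟩🟩🟩🟩❓❓
❓❓❓🟩🟩🟩⬜⬜❓❓
❓❓❓❓❓❓❓❓❓❓
❓❓❓❓❓❓❓❓❓❓

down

❓❓❓🟦⬛⬜🟩🟫🟫🟩
❓❓❓🟩🟫⬜🟦⬛🟩🟫
❓❓❓🟩🟩🟫⬛🟩🟩🟫
❓❓❓🟦🟩🟩⬜⬜❓❓
❓❓❓🟩⬜🟩🟫🟩❓❓
❓❓❓🟫🟩🔴🟩🟩❓❓
❓❓❓🟩🟩🟩⬜⬜❓❓
❓❓❓🟫🟩⬜🟩🟩❓❓
❓❓❓❓❓❓❓❓❓❓
❓❓❓❓❓❓❓❓❓❓

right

❓❓🟦⬛⬜🟩🟫🟫🟩🟩
❓❓🟩🟫⬜🟦⬛🟩🟫🟩
❓❓🟩🟩🟫⬛🟩🟩🟫⬛
❓❓🟦🟩🟩⬜⬜⬜❓❓
❓❓🟩⬜🟩🟫🟩🟫❓❓
❓❓🟫🟩🟩🔴🟩⬜❓❓
❓❓🟩🟩🟩⬜⬜🟩❓❓
❓❓🟫🟩⬜🟩🟩⬛❓❓
❓❓❓❓❓❓❓❓❓❓
❓❓❓❓❓❓❓❓❓❓

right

❓🟦⬛⬜🟩🟫🟫🟩🟩⬜
❓🟩🟫⬜🟦⬛🟩🟫🟩🟩
❓🟩🟩🟫⬛🟩🟩🟫⬛🟫
❓🟦🟩🟩⬜⬜⬜⬛❓❓
❓🟩⬜🟩🟫🟩🟫🟦❓❓
❓🟫🟩🟩🟩🔴⬜🟫❓❓
❓🟩🟩🟩⬜⬜🟩🟩❓❓
❓🟫🟩⬜🟩🟩⬛🟩❓❓
❓❓❓❓❓❓❓❓❓❓
❓❓❓❓❓❓❓❓❓❓

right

🟦⬛⬜🟩🟫🟫🟩🟩⬜🟫
🟩🟫⬜🟦⬛🟩🟫🟩🟩⬜
🟩🟩🟫⬛🟩🟩🟫⬛🟫🟩
🟦🟩🟩⬜⬜⬜⬛🟫❓❓
🟩⬜🟩🟫🟩🟫🟦🟫❓❓
🟫🟩🟩🟩🟩🔴🟫⬛❓❓
🟩🟩🟩⬜⬜🟩🟩🟦❓❓
🟫🟩⬜🟩🟩⬛🟩⬜❓❓
❓❓❓❓❓❓❓❓❓❓
❓❓❓❓❓❓❓❓❓❓

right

⬛⬜🟩🟫🟫🟩🟩⬜🟫🟫
🟫⬜🟦⬛🟩🟫🟩🟩⬜🟩
🟩🟫⬛🟩🟩🟫⬛🟫🟩🟦
🟩🟩⬜⬜⬜⬛🟫⬜❓❓
⬜🟩🟫🟩🟫🟦🟫🟩❓❓
🟩🟩🟩🟩⬜🔴⬛🟩❓❓
🟩🟩⬜⬜🟩🟩🟦🟫❓❓
🟩⬜🟩🟩⬛🟩⬜🟩❓❓
❓❓❓❓❓❓❓❓❓❓
❓❓❓❓❓❓❓❓❓❓

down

🟫⬜🟦⬛🟩🟫🟩🟩⬜🟩
🟩🟫⬛🟩🟩🟫⬛🟫🟩🟦
🟩🟩⬜⬜⬜⬛🟫⬜❓❓
⬜🟩🟫🟩🟫🟦🟫🟩❓❓
🟩🟩🟩🟩⬜🟫⬛🟩❓❓
🟩🟩⬜⬜🟩🔴🟦🟫❓❓
🟩⬜🟩🟩⬛🟩⬜🟩❓❓
❓❓❓🟩🟩🟩🟩🟩❓❓
❓❓❓❓❓❓❓❓❓❓
❓❓❓❓❓❓❓❓❓❓

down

🟩🟫⬛🟩🟩🟫⬛🟫🟩🟦
🟩🟩⬜⬜⬜⬛🟫⬜❓❓
⬜🟩🟫🟩🟫🟦🟫🟩❓❓
🟩🟩🟩🟩⬜🟫⬛🟩❓❓
🟩🟩⬜⬜🟩🟩🟦🟫❓❓
🟩⬜🟩🟩⬛🔴⬜🟩❓❓
❓❓❓🟩🟩🟩🟩🟩❓❓
❓❓❓🟩🟩⬛🟩🟫❓❓
❓❓❓❓❓❓❓❓❓❓
❓❓❓❓❓❓❓❓❓❓

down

🟩🟩⬜⬜⬜⬛🟫⬜❓❓
⬜🟩🟫🟩🟫🟦🟫🟩❓❓
🟩🟩🟩🟩⬜🟫⬛🟩❓❓
🟩🟩⬜⬜🟩🟩🟦🟫❓❓
🟩⬜🟩🟩⬛🟩⬜🟩❓❓
❓❓❓🟩🟩🔴🟩🟩❓❓
❓❓❓🟩🟩⬛🟩🟫❓❓
❓❓❓🟫⬛🟩🟦🟩❓❓
❓❓❓❓❓❓❓❓❓❓
❓❓❓❓❓❓❓❓❓❓

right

🟩⬜⬜⬜⬛🟫⬜❓❓❓
🟩🟫🟩🟫🟦🟫🟩❓❓❓
🟩🟩🟩⬜🟫⬛🟩❓❓❓
🟩⬜⬜🟩🟩🟦🟫🟩❓❓
⬜🟩🟩⬛🟩⬜🟩🟩❓❓
❓❓🟩🟩🟩🔴🟩🟫❓❓
❓❓🟩🟩⬛🟩🟫⬜❓❓
❓❓🟫⬛🟩🟦🟩🟫❓❓
❓❓❓❓❓❓❓❓❓❓
❓❓❓❓❓❓❓❓❓❓

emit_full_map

🟫🟦⬛🟩🟩🟫🟫⬛🟩⬜⬜🟫⬛⬛🟩🟫🟩
🟩🟦⬛🟩🟩🟫🟫🟩⬜🟩🟩🟦🟫🟦🟩🟩⬜
🟦⬛⬜🟩🟫🟫🟩🟩⬜🟫🟫⬜🟩🟩🟩⬛⬜
🟩🟫⬜🟦⬛🟩🟫🟩🟩⬜🟩⬜🟫🟩🟩🟫🟩
🟩🟩🟫⬛🟩🟩🟫⬛🟫🟩🟦⬜🟩🟩🟩🟩⬜
🟦🟩🟩⬜⬜⬜⬛🟫⬜❓❓❓❓❓❓❓❓
🟩⬜🟩🟫🟩🟫🟦🟫🟩❓❓❓❓❓❓❓❓
🟫🟩🟩🟩🟩⬜🟫⬛🟩❓❓❓❓❓❓❓❓
🟩🟩🟩⬜⬜🟩🟩🟦🟫🟩❓❓❓❓❓❓❓
🟫🟩⬜🟩🟩⬛🟩⬜🟩🟩❓❓❓❓❓❓❓
❓❓❓❓🟩🟩🟩🔴🟩🟫❓❓❓❓❓❓❓
❓❓❓❓🟩🟩⬛🟩🟫⬜❓❓❓❓❓❓❓
❓❓❓❓🟫⬛🟩🟦🟩🟫❓❓❓❓❓❓❓
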